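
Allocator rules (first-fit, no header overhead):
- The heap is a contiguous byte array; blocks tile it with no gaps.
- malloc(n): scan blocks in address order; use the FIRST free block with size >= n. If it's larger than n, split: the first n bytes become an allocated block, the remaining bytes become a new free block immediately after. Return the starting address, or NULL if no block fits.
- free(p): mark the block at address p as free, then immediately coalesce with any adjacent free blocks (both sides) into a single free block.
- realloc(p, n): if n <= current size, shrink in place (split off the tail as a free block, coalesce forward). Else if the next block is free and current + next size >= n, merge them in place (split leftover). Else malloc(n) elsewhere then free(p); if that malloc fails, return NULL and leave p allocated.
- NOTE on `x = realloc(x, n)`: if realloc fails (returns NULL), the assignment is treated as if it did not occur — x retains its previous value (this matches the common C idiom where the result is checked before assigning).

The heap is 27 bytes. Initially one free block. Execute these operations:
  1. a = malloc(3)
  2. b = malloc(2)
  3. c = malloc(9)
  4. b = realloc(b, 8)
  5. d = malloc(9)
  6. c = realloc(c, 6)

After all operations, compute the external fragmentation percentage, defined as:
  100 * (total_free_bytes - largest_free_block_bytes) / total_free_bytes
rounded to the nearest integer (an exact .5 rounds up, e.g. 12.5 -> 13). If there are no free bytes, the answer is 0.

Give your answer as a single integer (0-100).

Answer: 50

Derivation:
Op 1: a = malloc(3) -> a = 0; heap: [0-2 ALLOC][3-26 FREE]
Op 2: b = malloc(2) -> b = 3; heap: [0-2 ALLOC][3-4 ALLOC][5-26 FREE]
Op 3: c = malloc(9) -> c = 5; heap: [0-2 ALLOC][3-4 ALLOC][5-13 ALLOC][14-26 FREE]
Op 4: b = realloc(b, 8) -> b = 14; heap: [0-2 ALLOC][3-4 FREE][5-13 ALLOC][14-21 ALLOC][22-26 FREE]
Op 5: d = malloc(9) -> d = NULL; heap: [0-2 ALLOC][3-4 FREE][5-13 ALLOC][14-21 ALLOC][22-26 FREE]
Op 6: c = realloc(c, 6) -> c = 5; heap: [0-2 ALLOC][3-4 FREE][5-10 ALLOC][11-13 FREE][14-21 ALLOC][22-26 FREE]
Free blocks: [2 3 5] total_free=10 largest=5 -> 100*(10-5)/10 = 500/10 = 50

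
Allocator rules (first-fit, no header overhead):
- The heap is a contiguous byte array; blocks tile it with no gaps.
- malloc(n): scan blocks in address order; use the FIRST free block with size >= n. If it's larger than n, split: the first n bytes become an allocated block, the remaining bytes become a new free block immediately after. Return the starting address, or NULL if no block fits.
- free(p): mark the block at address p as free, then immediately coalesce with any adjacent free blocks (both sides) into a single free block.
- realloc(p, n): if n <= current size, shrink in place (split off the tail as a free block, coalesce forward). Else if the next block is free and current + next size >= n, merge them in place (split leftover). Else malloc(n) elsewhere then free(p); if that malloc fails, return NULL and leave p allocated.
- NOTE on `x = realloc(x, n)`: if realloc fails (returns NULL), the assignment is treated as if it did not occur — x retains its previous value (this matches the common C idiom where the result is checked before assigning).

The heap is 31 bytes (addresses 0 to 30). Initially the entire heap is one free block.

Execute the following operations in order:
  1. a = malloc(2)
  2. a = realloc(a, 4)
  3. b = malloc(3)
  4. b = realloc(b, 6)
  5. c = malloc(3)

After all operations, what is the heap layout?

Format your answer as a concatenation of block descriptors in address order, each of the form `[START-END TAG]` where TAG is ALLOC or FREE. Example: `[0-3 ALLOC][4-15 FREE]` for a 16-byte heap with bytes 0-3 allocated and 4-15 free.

Answer: [0-3 ALLOC][4-9 ALLOC][10-12 ALLOC][13-30 FREE]

Derivation:
Op 1: a = malloc(2) -> a = 0; heap: [0-1 ALLOC][2-30 FREE]
Op 2: a = realloc(a, 4) -> a = 0; heap: [0-3 ALLOC][4-30 FREE]
Op 3: b = malloc(3) -> b = 4; heap: [0-3 ALLOC][4-6 ALLOC][7-30 FREE]
Op 4: b = realloc(b, 6) -> b = 4; heap: [0-3 ALLOC][4-9 ALLOC][10-30 FREE]
Op 5: c = malloc(3) -> c = 10; heap: [0-3 ALLOC][4-9 ALLOC][10-12 ALLOC][13-30 FREE]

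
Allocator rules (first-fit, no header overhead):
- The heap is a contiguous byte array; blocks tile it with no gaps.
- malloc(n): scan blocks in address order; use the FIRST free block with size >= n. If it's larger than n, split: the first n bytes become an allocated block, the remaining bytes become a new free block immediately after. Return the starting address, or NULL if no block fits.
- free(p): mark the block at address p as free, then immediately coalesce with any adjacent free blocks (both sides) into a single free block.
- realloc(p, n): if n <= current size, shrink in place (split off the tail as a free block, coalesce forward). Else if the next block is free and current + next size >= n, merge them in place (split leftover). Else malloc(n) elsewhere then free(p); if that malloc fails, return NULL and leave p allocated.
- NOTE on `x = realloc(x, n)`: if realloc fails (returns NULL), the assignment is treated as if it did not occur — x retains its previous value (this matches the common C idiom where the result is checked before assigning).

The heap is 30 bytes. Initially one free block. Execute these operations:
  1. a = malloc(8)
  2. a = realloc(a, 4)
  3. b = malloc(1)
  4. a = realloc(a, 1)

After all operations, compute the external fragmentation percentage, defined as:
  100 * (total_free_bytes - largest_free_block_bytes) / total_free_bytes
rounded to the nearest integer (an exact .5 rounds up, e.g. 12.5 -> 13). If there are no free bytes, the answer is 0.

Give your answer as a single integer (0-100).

Op 1: a = malloc(8) -> a = 0; heap: [0-7 ALLOC][8-29 FREE]
Op 2: a = realloc(a, 4) -> a = 0; heap: [0-3 ALLOC][4-29 FREE]
Op 3: b = malloc(1) -> b = 4; heap: [0-3 ALLOC][4-4 ALLOC][5-29 FREE]
Op 4: a = realloc(a, 1) -> a = 0; heap: [0-0 ALLOC][1-3 FREE][4-4 ALLOC][5-29 FREE]
Free blocks: [3 25] total_free=28 largest=25 -> 100*(28-25)/28 = 300/28 ≈ 10.714 -> rounds to 11

Answer: 11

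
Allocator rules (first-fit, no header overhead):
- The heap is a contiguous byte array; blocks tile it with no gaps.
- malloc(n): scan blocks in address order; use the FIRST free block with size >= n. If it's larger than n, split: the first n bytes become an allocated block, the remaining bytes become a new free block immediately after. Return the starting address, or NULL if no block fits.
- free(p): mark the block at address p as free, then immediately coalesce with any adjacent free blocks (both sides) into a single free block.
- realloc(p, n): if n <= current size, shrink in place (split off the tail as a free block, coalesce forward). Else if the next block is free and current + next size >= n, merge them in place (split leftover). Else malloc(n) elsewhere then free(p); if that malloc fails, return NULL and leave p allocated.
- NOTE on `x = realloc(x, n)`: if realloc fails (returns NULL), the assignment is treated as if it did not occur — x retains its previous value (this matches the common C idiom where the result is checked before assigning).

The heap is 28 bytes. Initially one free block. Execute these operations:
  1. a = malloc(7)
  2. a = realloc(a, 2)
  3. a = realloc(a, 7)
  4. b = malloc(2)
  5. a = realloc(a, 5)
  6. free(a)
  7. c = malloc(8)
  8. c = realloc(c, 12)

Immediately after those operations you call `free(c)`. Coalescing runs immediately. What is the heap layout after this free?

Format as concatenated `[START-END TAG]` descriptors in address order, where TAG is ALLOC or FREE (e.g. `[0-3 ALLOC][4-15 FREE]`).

Op 1: a = malloc(7) -> a = 0; heap: [0-6 ALLOC][7-27 FREE]
Op 2: a = realloc(a, 2) -> a = 0; heap: [0-1 ALLOC][2-27 FREE]
Op 3: a = realloc(a, 7) -> a = 0; heap: [0-6 ALLOC][7-27 FREE]
Op 4: b = malloc(2) -> b = 7; heap: [0-6 ALLOC][7-8 ALLOC][9-27 FREE]
Op 5: a = realloc(a, 5) -> a = 0; heap: [0-4 ALLOC][5-6 FREE][7-8 ALLOC][9-27 FREE]
Op 6: free(a) -> (freed a); heap: [0-6 FREE][7-8 ALLOC][9-27 FREE]
Op 7: c = malloc(8) -> c = 9; heap: [0-6 FREE][7-8 ALLOC][9-16 ALLOC][17-27 FREE]
Op 8: c = realloc(c, 12) -> c = 9; heap: [0-6 FREE][7-8 ALLOC][9-20 ALLOC][21-27 FREE]
free(c): c = 9 -> block [9-20 ALLOC]; mark free, coalesce with adjacent free neighbors -> [0-6 FREE][7-8 ALLOC][9-27 FREE]

Answer: [0-6 FREE][7-8 ALLOC][9-27 FREE]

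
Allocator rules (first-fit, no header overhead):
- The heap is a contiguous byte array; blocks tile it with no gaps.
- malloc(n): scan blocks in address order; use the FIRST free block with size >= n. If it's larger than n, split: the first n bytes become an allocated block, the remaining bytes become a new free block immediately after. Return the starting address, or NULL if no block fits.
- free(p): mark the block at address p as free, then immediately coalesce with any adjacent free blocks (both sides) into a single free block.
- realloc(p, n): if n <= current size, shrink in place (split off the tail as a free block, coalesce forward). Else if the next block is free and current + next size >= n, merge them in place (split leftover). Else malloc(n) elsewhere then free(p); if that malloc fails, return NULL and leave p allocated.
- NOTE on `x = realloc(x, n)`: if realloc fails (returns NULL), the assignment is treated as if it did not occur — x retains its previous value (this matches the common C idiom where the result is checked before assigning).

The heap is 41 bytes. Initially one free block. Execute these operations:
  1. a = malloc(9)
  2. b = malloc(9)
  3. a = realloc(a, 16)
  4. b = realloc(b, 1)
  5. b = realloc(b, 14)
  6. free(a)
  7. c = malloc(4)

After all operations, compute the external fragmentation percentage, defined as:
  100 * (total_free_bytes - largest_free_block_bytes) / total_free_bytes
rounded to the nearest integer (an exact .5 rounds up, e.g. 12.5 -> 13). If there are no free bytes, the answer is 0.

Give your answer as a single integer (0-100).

Answer: 14

Derivation:
Op 1: a = malloc(9) -> a = 0; heap: [0-8 ALLOC][9-40 FREE]
Op 2: b = malloc(9) -> b = 9; heap: [0-8 ALLOC][9-17 ALLOC][18-40 FREE]
Op 3: a = realloc(a, 16) -> a = 18; heap: [0-8 FREE][9-17 ALLOC][18-33 ALLOC][34-40 FREE]
Op 4: b = realloc(b, 1) -> b = 9; heap: [0-8 FREE][9-9 ALLOC][10-17 FREE][18-33 ALLOC][34-40 FREE]
Op 5: b = realloc(b, 14) -> NULL (b unchanged); heap: [0-8 FREE][9-9 ALLOC][10-17 FREE][18-33 ALLOC][34-40 FREE]
Op 6: free(a) -> (freed a); heap: [0-8 FREE][9-9 ALLOC][10-40 FREE]
Op 7: c = malloc(4) -> c = 0; heap: [0-3 ALLOC][4-8 FREE][9-9 ALLOC][10-40 FREE]
Free blocks: [5 31] total_free=36 largest=31 -> 100*(36-31)/36 = 500/36 ≈ 13.889 -> rounds to 14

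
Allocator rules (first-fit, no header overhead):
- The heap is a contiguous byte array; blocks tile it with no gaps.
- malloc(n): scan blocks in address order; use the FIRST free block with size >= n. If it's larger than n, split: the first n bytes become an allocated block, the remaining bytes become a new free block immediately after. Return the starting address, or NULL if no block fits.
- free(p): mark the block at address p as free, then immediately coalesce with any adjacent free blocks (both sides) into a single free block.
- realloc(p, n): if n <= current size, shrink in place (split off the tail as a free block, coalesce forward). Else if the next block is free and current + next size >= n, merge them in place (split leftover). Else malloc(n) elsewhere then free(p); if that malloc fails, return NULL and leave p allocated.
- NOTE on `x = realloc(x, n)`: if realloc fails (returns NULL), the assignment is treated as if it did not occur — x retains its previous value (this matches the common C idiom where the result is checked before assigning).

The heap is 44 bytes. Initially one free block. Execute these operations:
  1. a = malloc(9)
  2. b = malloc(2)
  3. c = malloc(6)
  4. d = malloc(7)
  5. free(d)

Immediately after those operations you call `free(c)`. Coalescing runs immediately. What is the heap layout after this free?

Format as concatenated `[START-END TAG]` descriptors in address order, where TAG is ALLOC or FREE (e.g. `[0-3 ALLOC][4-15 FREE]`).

Answer: [0-8 ALLOC][9-10 ALLOC][11-43 FREE]

Derivation:
Op 1: a = malloc(9) -> a = 0; heap: [0-8 ALLOC][9-43 FREE]
Op 2: b = malloc(2) -> b = 9; heap: [0-8 ALLOC][9-10 ALLOC][11-43 FREE]
Op 3: c = malloc(6) -> c = 11; heap: [0-8 ALLOC][9-10 ALLOC][11-16 ALLOC][17-43 FREE]
Op 4: d = malloc(7) -> d = 17; heap: [0-8 ALLOC][9-10 ALLOC][11-16 ALLOC][17-23 ALLOC][24-43 FREE]
Op 5: free(d) -> (freed d); heap: [0-8 ALLOC][9-10 ALLOC][11-16 ALLOC][17-43 FREE]
free(c): c = 11 -> block [11-16 ALLOC]; mark free, coalesce with adjacent free neighbors -> [0-8 ALLOC][9-10 ALLOC][11-43 FREE]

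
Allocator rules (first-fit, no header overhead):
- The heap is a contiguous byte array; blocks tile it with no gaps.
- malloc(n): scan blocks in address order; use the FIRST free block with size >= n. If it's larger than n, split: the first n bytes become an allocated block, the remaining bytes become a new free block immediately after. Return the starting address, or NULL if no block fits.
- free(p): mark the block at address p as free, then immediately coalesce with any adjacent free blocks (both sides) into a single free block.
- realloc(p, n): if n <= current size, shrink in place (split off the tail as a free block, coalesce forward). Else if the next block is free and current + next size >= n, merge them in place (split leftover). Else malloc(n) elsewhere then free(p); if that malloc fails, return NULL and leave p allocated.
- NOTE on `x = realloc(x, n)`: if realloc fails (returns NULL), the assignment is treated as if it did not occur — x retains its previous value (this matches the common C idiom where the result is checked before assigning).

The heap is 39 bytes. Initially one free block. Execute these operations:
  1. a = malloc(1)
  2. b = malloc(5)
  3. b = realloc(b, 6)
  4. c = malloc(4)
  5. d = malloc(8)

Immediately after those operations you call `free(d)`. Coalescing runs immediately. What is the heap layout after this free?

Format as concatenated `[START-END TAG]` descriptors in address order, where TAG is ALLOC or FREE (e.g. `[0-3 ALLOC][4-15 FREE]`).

Op 1: a = malloc(1) -> a = 0; heap: [0-0 ALLOC][1-38 FREE]
Op 2: b = malloc(5) -> b = 1; heap: [0-0 ALLOC][1-5 ALLOC][6-38 FREE]
Op 3: b = realloc(b, 6) -> b = 1; heap: [0-0 ALLOC][1-6 ALLOC][7-38 FREE]
Op 4: c = malloc(4) -> c = 7; heap: [0-0 ALLOC][1-6 ALLOC][7-10 ALLOC][11-38 FREE]
Op 5: d = malloc(8) -> d = 11; heap: [0-0 ALLOC][1-6 ALLOC][7-10 ALLOC][11-18 ALLOC][19-38 FREE]
free(d): d = 11 -> block [11-18 ALLOC]; mark free, coalesce with adjacent free neighbors -> [0-0 ALLOC][1-6 ALLOC][7-10 ALLOC][11-38 FREE]

Answer: [0-0 ALLOC][1-6 ALLOC][7-10 ALLOC][11-38 FREE]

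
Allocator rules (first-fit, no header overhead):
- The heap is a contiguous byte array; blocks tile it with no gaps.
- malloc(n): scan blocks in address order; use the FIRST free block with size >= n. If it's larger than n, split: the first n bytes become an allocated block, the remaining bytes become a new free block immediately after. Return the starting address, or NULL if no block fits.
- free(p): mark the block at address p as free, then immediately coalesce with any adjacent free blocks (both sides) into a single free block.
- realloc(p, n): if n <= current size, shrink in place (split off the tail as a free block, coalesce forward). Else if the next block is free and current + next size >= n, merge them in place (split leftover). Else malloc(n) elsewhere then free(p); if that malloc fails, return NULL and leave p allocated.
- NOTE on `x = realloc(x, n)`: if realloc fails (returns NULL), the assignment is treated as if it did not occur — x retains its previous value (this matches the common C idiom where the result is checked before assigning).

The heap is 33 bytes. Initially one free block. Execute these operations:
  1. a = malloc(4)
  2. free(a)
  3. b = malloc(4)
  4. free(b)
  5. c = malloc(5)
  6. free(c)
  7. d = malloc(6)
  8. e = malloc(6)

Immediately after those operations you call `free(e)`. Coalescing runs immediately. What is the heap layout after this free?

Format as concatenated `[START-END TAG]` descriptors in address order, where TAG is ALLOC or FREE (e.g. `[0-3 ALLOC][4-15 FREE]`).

Answer: [0-5 ALLOC][6-32 FREE]

Derivation:
Op 1: a = malloc(4) -> a = 0; heap: [0-3 ALLOC][4-32 FREE]
Op 2: free(a) -> (freed a); heap: [0-32 FREE]
Op 3: b = malloc(4) -> b = 0; heap: [0-3 ALLOC][4-32 FREE]
Op 4: free(b) -> (freed b); heap: [0-32 FREE]
Op 5: c = malloc(5) -> c = 0; heap: [0-4 ALLOC][5-32 FREE]
Op 6: free(c) -> (freed c); heap: [0-32 FREE]
Op 7: d = malloc(6) -> d = 0; heap: [0-5 ALLOC][6-32 FREE]
Op 8: e = malloc(6) -> e = 6; heap: [0-5 ALLOC][6-11 ALLOC][12-32 FREE]
free(e): e = 6 -> block [6-11 ALLOC]; mark free, coalesce with adjacent free neighbors -> [0-5 ALLOC][6-32 FREE]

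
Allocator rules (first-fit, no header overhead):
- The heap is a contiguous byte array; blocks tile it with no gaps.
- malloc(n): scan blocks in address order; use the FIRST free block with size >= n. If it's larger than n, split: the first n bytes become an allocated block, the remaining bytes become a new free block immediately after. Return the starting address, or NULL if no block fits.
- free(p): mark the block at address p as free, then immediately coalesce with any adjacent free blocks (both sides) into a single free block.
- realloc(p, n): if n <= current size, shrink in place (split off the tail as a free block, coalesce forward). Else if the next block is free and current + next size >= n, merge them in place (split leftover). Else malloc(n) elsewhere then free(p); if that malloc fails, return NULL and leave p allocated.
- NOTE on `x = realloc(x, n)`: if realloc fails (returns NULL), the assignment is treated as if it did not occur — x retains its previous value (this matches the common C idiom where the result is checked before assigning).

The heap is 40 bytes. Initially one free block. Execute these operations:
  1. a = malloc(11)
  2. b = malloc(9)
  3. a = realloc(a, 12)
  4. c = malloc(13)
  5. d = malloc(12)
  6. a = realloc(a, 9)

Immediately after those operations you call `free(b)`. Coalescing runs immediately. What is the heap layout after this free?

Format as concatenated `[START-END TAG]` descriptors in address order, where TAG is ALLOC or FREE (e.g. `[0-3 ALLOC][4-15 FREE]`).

Op 1: a = malloc(11) -> a = 0; heap: [0-10 ALLOC][11-39 FREE]
Op 2: b = malloc(9) -> b = 11; heap: [0-10 ALLOC][11-19 ALLOC][20-39 FREE]
Op 3: a = realloc(a, 12) -> a = 20; heap: [0-10 FREE][11-19 ALLOC][20-31 ALLOC][32-39 FREE]
Op 4: c = malloc(13) -> c = NULL; heap: [0-10 FREE][11-19 ALLOC][20-31 ALLOC][32-39 FREE]
Op 5: d = malloc(12) -> d = NULL; heap: [0-10 FREE][11-19 ALLOC][20-31 ALLOC][32-39 FREE]
Op 6: a = realloc(a, 9) -> a = 20; heap: [0-10 FREE][11-19 ALLOC][20-28 ALLOC][29-39 FREE]
free(b): b = 11 -> block [11-19 ALLOC]; mark free, coalesce with adjacent free neighbors -> [0-19 FREE][20-28 ALLOC][29-39 FREE]

Answer: [0-19 FREE][20-28 ALLOC][29-39 FREE]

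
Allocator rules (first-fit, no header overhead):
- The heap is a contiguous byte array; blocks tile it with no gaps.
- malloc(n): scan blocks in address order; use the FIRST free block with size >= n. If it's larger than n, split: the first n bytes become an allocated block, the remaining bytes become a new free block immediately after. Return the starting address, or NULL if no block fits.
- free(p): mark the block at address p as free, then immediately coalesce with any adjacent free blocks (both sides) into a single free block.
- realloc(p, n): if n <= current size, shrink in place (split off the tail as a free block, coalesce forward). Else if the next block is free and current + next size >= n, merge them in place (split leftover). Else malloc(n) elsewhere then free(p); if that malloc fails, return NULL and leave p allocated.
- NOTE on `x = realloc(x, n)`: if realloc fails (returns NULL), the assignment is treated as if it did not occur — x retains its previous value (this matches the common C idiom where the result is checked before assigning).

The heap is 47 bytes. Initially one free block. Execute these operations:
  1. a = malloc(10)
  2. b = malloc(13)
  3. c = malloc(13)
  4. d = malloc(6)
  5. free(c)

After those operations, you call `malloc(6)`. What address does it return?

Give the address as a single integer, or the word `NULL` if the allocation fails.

Answer: 23

Derivation:
Op 1: a = malloc(10) -> a = 0; heap: [0-9 ALLOC][10-46 FREE]
Op 2: b = malloc(13) -> b = 10; heap: [0-9 ALLOC][10-22 ALLOC][23-46 FREE]
Op 3: c = malloc(13) -> c = 23; heap: [0-9 ALLOC][10-22 ALLOC][23-35 ALLOC][36-46 FREE]
Op 4: d = malloc(6) -> d = 36; heap: [0-9 ALLOC][10-22 ALLOC][23-35 ALLOC][36-41 ALLOC][42-46 FREE]
Op 5: free(c) -> (freed c); heap: [0-9 ALLOC][10-22 ALLOC][23-35 FREE][36-41 ALLOC][42-46 FREE]
malloc(6): first-fit scan over [0-9 ALLOC][10-22 ALLOC][23-35 FREE][36-41 ALLOC][42-46 FREE] -> 23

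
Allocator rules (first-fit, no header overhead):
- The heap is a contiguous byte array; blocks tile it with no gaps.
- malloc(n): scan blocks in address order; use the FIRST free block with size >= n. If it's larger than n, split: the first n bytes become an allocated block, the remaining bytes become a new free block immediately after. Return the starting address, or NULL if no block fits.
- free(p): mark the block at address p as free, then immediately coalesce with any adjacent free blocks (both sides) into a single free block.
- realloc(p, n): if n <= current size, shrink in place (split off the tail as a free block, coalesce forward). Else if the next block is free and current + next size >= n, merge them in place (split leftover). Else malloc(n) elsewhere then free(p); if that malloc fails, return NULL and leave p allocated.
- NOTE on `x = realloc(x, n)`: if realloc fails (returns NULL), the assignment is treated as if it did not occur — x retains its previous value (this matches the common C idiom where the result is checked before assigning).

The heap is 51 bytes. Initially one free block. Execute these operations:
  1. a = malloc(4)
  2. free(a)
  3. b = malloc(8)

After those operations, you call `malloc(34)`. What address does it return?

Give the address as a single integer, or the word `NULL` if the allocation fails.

Op 1: a = malloc(4) -> a = 0; heap: [0-3 ALLOC][4-50 FREE]
Op 2: free(a) -> (freed a); heap: [0-50 FREE]
Op 3: b = malloc(8) -> b = 0; heap: [0-7 ALLOC][8-50 FREE]
malloc(34): first-fit scan over [0-7 ALLOC][8-50 FREE] -> 8

Answer: 8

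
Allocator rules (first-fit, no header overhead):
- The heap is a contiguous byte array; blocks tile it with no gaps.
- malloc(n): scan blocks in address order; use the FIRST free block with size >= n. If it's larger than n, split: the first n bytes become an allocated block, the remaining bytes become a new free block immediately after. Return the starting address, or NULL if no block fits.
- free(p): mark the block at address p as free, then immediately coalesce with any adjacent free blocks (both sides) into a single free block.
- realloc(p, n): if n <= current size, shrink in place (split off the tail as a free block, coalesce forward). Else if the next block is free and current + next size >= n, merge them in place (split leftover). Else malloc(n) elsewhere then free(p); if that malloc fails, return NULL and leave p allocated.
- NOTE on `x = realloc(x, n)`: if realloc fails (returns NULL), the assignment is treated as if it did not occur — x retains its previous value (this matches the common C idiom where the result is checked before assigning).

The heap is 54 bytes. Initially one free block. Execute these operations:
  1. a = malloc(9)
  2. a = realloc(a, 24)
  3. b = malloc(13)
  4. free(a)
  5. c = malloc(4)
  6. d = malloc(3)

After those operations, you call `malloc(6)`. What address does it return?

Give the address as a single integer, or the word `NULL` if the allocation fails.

Op 1: a = malloc(9) -> a = 0; heap: [0-8 ALLOC][9-53 FREE]
Op 2: a = realloc(a, 24) -> a = 0; heap: [0-23 ALLOC][24-53 FREE]
Op 3: b = malloc(13) -> b = 24; heap: [0-23 ALLOC][24-36 ALLOC][37-53 FREE]
Op 4: free(a) -> (freed a); heap: [0-23 FREE][24-36 ALLOC][37-53 FREE]
Op 5: c = malloc(4) -> c = 0; heap: [0-3 ALLOC][4-23 FREE][24-36 ALLOC][37-53 FREE]
Op 6: d = malloc(3) -> d = 4; heap: [0-3 ALLOC][4-6 ALLOC][7-23 FREE][24-36 ALLOC][37-53 FREE]
malloc(6): first-fit scan over [0-3 ALLOC][4-6 ALLOC][7-23 FREE][24-36 ALLOC][37-53 FREE] -> 7

Answer: 7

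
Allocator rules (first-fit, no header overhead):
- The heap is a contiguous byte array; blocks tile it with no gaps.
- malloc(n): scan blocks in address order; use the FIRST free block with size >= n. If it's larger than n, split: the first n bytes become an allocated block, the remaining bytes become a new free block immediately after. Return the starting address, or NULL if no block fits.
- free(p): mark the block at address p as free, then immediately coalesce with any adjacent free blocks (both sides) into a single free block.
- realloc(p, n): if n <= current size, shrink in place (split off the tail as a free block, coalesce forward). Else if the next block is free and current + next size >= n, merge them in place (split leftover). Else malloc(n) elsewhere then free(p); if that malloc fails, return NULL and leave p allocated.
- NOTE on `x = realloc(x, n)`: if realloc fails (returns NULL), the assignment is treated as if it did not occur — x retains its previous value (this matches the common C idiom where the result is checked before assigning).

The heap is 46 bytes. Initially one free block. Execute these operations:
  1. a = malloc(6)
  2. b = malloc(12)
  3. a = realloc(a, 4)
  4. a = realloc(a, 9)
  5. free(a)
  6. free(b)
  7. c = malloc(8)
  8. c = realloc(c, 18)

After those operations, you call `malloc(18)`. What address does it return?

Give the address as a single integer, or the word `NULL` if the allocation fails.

Answer: 18

Derivation:
Op 1: a = malloc(6) -> a = 0; heap: [0-5 ALLOC][6-45 FREE]
Op 2: b = malloc(12) -> b = 6; heap: [0-5 ALLOC][6-17 ALLOC][18-45 FREE]
Op 3: a = realloc(a, 4) -> a = 0; heap: [0-3 ALLOC][4-5 FREE][6-17 ALLOC][18-45 FREE]
Op 4: a = realloc(a, 9) -> a = 18; heap: [0-5 FREE][6-17 ALLOC][18-26 ALLOC][27-45 FREE]
Op 5: free(a) -> (freed a); heap: [0-5 FREE][6-17 ALLOC][18-45 FREE]
Op 6: free(b) -> (freed b); heap: [0-45 FREE]
Op 7: c = malloc(8) -> c = 0; heap: [0-7 ALLOC][8-45 FREE]
Op 8: c = realloc(c, 18) -> c = 0; heap: [0-17 ALLOC][18-45 FREE]
malloc(18): first-fit scan over [0-17 ALLOC][18-45 FREE] -> 18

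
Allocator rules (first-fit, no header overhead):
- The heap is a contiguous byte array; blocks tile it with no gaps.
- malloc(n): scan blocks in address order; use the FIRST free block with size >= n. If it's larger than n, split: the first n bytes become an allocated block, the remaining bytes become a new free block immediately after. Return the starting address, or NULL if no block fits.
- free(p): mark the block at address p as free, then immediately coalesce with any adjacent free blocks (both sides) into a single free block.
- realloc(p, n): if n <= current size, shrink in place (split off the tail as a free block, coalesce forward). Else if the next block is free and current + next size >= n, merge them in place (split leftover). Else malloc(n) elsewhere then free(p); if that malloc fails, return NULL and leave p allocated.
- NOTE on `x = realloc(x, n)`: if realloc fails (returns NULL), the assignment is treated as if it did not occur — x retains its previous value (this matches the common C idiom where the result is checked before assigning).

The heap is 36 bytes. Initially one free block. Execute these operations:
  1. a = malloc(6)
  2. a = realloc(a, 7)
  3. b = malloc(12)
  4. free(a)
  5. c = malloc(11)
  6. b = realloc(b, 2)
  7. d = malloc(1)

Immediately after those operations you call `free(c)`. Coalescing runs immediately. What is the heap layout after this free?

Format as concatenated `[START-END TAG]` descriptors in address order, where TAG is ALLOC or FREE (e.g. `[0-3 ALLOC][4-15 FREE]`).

Op 1: a = malloc(6) -> a = 0; heap: [0-5 ALLOC][6-35 FREE]
Op 2: a = realloc(a, 7) -> a = 0; heap: [0-6 ALLOC][7-35 FREE]
Op 3: b = malloc(12) -> b = 7; heap: [0-6 ALLOC][7-18 ALLOC][19-35 FREE]
Op 4: free(a) -> (freed a); heap: [0-6 FREE][7-18 ALLOC][19-35 FREE]
Op 5: c = malloc(11) -> c = 19; heap: [0-6 FREE][7-18 ALLOC][19-29 ALLOC][30-35 FREE]
Op 6: b = realloc(b, 2) -> b = 7; heap: [0-6 FREE][7-8 ALLOC][9-18 FREE][19-29 ALLOC][30-35 FREE]
Op 7: d = malloc(1) -> d = 0; heap: [0-0 ALLOC][1-6 FREE][7-8 ALLOC][9-18 FREE][19-29 ALLOC][30-35 FREE]
free(c): c = 19 -> block [19-29 ALLOC]; mark free, coalesce with adjacent free neighbors -> [0-0 ALLOC][1-6 FREE][7-8 ALLOC][9-35 FREE]

Answer: [0-0 ALLOC][1-6 FREE][7-8 ALLOC][9-35 FREE]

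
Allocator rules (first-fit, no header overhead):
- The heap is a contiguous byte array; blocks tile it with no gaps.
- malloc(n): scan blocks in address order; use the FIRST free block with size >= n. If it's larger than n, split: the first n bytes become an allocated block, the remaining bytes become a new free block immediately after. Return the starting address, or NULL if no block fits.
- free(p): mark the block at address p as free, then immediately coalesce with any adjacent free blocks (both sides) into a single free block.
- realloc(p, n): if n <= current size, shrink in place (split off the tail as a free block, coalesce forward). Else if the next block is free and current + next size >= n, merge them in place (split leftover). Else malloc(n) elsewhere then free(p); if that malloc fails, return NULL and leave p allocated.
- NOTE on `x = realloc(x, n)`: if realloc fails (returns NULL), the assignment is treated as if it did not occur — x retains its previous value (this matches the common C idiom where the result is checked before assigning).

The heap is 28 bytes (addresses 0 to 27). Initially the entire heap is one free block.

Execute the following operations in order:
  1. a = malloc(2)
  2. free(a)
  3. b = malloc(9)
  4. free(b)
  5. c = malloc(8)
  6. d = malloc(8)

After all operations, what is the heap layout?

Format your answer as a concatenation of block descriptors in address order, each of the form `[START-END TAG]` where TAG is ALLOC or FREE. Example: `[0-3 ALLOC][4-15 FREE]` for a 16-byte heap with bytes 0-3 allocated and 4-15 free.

Answer: [0-7 ALLOC][8-15 ALLOC][16-27 FREE]

Derivation:
Op 1: a = malloc(2) -> a = 0; heap: [0-1 ALLOC][2-27 FREE]
Op 2: free(a) -> (freed a); heap: [0-27 FREE]
Op 3: b = malloc(9) -> b = 0; heap: [0-8 ALLOC][9-27 FREE]
Op 4: free(b) -> (freed b); heap: [0-27 FREE]
Op 5: c = malloc(8) -> c = 0; heap: [0-7 ALLOC][8-27 FREE]
Op 6: d = malloc(8) -> d = 8; heap: [0-7 ALLOC][8-15 ALLOC][16-27 FREE]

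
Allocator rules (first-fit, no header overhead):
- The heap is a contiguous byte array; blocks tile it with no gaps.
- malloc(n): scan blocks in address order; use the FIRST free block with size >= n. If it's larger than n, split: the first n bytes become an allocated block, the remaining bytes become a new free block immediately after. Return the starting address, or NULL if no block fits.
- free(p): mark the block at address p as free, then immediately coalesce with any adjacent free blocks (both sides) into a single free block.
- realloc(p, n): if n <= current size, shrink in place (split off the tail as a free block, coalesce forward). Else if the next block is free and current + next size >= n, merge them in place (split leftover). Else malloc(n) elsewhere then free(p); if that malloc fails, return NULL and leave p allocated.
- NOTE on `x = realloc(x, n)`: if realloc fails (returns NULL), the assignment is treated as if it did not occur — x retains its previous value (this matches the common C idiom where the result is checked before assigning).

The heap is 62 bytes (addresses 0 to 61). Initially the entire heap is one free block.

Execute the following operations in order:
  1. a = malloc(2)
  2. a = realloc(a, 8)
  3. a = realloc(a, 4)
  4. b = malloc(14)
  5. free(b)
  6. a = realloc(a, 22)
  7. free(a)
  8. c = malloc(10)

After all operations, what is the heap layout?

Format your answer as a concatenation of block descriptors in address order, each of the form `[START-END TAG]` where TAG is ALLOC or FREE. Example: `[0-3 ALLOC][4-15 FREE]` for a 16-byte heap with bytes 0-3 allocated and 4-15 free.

Answer: [0-9 ALLOC][10-61 FREE]

Derivation:
Op 1: a = malloc(2) -> a = 0; heap: [0-1 ALLOC][2-61 FREE]
Op 2: a = realloc(a, 8) -> a = 0; heap: [0-7 ALLOC][8-61 FREE]
Op 3: a = realloc(a, 4) -> a = 0; heap: [0-3 ALLOC][4-61 FREE]
Op 4: b = malloc(14) -> b = 4; heap: [0-3 ALLOC][4-17 ALLOC][18-61 FREE]
Op 5: free(b) -> (freed b); heap: [0-3 ALLOC][4-61 FREE]
Op 6: a = realloc(a, 22) -> a = 0; heap: [0-21 ALLOC][22-61 FREE]
Op 7: free(a) -> (freed a); heap: [0-61 FREE]
Op 8: c = malloc(10) -> c = 0; heap: [0-9 ALLOC][10-61 FREE]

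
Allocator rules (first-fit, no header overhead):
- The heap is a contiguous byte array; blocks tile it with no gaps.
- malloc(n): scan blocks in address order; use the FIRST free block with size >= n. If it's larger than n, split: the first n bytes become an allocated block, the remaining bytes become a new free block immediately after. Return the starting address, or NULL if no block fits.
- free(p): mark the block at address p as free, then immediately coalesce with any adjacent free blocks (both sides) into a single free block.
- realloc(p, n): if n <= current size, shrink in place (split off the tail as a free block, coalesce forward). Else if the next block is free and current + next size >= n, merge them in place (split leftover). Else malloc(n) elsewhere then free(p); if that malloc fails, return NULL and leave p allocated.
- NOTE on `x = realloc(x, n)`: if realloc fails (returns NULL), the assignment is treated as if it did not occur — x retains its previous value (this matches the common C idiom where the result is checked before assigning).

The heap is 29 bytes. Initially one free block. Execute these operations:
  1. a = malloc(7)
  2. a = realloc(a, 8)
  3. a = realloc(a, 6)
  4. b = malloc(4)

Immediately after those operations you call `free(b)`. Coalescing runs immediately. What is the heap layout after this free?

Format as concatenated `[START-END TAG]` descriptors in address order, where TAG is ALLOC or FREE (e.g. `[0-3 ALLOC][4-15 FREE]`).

Op 1: a = malloc(7) -> a = 0; heap: [0-6 ALLOC][7-28 FREE]
Op 2: a = realloc(a, 8) -> a = 0; heap: [0-7 ALLOC][8-28 FREE]
Op 3: a = realloc(a, 6) -> a = 0; heap: [0-5 ALLOC][6-28 FREE]
Op 4: b = malloc(4) -> b = 6; heap: [0-5 ALLOC][6-9 ALLOC][10-28 FREE]
free(b): b = 6 -> block [6-9 ALLOC]; mark free, coalesce with adjacent free neighbors -> [0-5 ALLOC][6-28 FREE]

Answer: [0-5 ALLOC][6-28 FREE]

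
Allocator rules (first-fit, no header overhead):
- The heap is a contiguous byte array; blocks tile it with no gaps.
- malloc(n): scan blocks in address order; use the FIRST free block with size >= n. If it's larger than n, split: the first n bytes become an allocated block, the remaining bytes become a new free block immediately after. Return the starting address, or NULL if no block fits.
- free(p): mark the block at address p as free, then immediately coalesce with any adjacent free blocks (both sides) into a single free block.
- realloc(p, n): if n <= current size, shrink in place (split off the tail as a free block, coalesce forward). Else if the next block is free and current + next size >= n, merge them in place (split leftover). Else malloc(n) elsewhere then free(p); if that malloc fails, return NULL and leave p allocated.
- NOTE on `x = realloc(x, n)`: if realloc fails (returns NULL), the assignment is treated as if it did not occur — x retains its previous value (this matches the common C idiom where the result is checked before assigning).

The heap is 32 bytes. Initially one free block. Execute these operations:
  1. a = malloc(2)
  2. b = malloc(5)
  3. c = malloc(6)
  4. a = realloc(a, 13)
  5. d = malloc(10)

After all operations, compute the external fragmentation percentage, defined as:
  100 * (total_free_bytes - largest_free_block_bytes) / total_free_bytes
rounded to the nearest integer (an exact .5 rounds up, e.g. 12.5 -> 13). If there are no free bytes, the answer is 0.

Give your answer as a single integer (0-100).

Answer: 25

Derivation:
Op 1: a = malloc(2) -> a = 0; heap: [0-1 ALLOC][2-31 FREE]
Op 2: b = malloc(5) -> b = 2; heap: [0-1 ALLOC][2-6 ALLOC][7-31 FREE]
Op 3: c = malloc(6) -> c = 7; heap: [0-1 ALLOC][2-6 ALLOC][7-12 ALLOC][13-31 FREE]
Op 4: a = realloc(a, 13) -> a = 13; heap: [0-1 FREE][2-6 ALLOC][7-12 ALLOC][13-25 ALLOC][26-31 FREE]
Op 5: d = malloc(10) -> d = NULL; heap: [0-1 FREE][2-6 ALLOC][7-12 ALLOC][13-25 ALLOC][26-31 FREE]
Free blocks: [2 6] total_free=8 largest=6 -> 100*(8-6)/8 = 200/8 = 25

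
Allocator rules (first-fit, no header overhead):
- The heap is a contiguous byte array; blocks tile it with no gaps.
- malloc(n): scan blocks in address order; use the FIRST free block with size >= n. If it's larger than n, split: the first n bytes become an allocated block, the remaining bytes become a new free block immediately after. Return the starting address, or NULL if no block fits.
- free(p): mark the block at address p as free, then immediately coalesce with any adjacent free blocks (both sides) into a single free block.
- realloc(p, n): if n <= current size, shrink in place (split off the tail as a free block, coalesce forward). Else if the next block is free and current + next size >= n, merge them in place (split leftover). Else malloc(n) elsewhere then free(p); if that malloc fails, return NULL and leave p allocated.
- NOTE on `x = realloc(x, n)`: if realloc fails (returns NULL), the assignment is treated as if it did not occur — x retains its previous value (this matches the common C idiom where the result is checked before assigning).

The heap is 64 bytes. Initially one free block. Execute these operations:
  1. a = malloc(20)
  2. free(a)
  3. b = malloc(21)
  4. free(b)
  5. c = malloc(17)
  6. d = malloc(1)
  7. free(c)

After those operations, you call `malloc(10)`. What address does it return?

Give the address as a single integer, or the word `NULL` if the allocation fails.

Op 1: a = malloc(20) -> a = 0; heap: [0-19 ALLOC][20-63 FREE]
Op 2: free(a) -> (freed a); heap: [0-63 FREE]
Op 3: b = malloc(21) -> b = 0; heap: [0-20 ALLOC][21-63 FREE]
Op 4: free(b) -> (freed b); heap: [0-63 FREE]
Op 5: c = malloc(17) -> c = 0; heap: [0-16 ALLOC][17-63 FREE]
Op 6: d = malloc(1) -> d = 17; heap: [0-16 ALLOC][17-17 ALLOC][18-63 FREE]
Op 7: free(c) -> (freed c); heap: [0-16 FREE][17-17 ALLOC][18-63 FREE]
malloc(10): first-fit scan over [0-16 FREE][17-17 ALLOC][18-63 FREE] -> 0

Answer: 0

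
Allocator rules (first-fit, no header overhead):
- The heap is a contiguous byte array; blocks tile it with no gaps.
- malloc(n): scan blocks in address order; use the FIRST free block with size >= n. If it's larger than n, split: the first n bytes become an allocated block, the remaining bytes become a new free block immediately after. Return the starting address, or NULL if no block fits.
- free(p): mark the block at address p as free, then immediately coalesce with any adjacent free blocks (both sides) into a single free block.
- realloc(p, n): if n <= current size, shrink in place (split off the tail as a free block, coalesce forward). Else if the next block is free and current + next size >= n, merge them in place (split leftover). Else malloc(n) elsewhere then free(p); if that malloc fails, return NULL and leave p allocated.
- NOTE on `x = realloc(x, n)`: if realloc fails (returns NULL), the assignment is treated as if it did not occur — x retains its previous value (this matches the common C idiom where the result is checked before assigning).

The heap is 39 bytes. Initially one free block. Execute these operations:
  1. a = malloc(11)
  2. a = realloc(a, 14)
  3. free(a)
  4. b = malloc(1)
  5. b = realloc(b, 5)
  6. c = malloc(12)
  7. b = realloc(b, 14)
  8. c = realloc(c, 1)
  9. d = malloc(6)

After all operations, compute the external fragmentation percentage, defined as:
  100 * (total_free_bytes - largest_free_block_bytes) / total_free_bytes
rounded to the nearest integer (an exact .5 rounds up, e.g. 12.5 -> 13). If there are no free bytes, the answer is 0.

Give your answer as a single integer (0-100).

Op 1: a = malloc(11) -> a = 0; heap: [0-10 ALLOC][11-38 FREE]
Op 2: a = realloc(a, 14) -> a = 0; heap: [0-13 ALLOC][14-38 FREE]
Op 3: free(a) -> (freed a); heap: [0-38 FREE]
Op 4: b = malloc(1) -> b = 0; heap: [0-0 ALLOC][1-38 FREE]
Op 5: b = realloc(b, 5) -> b = 0; heap: [0-4 ALLOC][5-38 FREE]
Op 6: c = malloc(12) -> c = 5; heap: [0-4 ALLOC][5-16 ALLOC][17-38 FREE]
Op 7: b = realloc(b, 14) -> b = 17; heap: [0-4 FREE][5-16 ALLOC][17-30 ALLOC][31-38 FREE]
Op 8: c = realloc(c, 1) -> c = 5; heap: [0-4 FREE][5-5 ALLOC][6-16 FREE][17-30 ALLOC][31-38 FREE]
Op 9: d = malloc(6) -> d = 6; heap: [0-4 FREE][5-5 ALLOC][6-11 ALLOC][12-16 FREE][17-30 ALLOC][31-38 FREE]
Free blocks: [5 5 8] total_free=18 largest=8 -> 100*(18-8)/18 = 1000/18 ≈ 55.556 -> rounds to 56

Answer: 56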